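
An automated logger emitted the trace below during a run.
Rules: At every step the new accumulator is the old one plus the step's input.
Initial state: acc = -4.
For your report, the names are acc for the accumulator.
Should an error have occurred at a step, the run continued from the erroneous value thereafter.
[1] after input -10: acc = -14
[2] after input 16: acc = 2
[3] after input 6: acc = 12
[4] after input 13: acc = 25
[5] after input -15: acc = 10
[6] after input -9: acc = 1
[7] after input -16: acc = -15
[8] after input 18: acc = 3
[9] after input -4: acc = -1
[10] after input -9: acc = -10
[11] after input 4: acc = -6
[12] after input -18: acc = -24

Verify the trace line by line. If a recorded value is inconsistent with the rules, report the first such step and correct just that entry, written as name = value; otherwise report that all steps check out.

1. acc = -4 + -10 = -14 (confirmed correct)
2. acc = -14 + 16 = 2 (same as recorded)
3. acc = 2 + 6 = 8 (the trace disagrees here)
Conclusion: step 3 carries the first error; the entry should be acc = 8.

step 3, acc = 8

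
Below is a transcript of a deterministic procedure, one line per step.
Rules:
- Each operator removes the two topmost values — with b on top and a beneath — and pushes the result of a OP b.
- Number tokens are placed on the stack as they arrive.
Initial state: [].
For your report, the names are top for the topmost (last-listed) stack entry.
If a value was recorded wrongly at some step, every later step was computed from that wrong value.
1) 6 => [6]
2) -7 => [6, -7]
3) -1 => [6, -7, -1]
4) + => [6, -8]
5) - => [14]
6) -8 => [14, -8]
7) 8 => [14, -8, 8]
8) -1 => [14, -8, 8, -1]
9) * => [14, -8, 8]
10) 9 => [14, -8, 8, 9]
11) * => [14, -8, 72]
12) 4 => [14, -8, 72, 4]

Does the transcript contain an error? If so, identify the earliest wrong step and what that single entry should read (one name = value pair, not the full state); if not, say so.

step 9, top = -8

1. push 6: top = 6 (same as recorded)
2. push -7: top = -7 (verified)
3. push -1: top = -1 (exactly as logged)
4. -7 + -1 = -8 (verified)
5. 6 - -8 = 14 (consistent with the transcript)
6. push -8: top = -8 (no discrepancy)
7. push 8: top = 8 (verified)
8. push -1: top = -1 (exactly as logged)
9. 8 * -1 = -8 (the transcript disagrees here)
The audit stops at step 9: the recorded entry is wrong and should be top = -8.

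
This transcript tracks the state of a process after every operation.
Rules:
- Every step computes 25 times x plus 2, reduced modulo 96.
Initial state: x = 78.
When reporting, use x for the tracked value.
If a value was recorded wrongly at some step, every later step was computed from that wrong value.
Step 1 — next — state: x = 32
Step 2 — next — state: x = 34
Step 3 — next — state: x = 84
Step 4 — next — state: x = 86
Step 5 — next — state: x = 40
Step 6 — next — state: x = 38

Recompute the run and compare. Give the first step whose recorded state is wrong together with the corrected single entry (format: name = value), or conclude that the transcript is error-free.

Recomputing the run from the initial state:
step 1: x = 32
step 2: x = 34
step 3: x = 84
step 4: x = 86
step 5: x = 40
step 6: x = 42
The first disagreement with the transcript is at step 6, where the value should be x = 42.

step 6, x = 42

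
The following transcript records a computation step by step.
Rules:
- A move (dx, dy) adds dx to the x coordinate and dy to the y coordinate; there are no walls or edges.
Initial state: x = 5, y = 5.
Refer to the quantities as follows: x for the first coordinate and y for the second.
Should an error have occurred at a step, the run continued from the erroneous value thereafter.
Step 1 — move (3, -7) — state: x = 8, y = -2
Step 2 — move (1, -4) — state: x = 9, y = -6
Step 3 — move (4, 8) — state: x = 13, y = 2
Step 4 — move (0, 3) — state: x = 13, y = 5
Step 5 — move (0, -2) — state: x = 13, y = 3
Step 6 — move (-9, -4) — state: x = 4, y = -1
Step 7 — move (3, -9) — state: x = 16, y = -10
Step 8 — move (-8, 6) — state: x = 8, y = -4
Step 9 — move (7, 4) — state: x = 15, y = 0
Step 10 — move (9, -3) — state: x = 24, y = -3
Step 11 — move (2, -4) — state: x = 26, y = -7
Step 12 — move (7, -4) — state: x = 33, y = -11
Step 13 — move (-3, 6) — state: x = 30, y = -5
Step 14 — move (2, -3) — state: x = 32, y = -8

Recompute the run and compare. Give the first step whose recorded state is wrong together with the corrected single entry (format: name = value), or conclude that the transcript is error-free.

Recomputing the run from the initial state:
step 1: x = 8, y = -2
step 2: x = 9, y = -6
step 3: x = 13, y = 2
step 4: x = 13, y = 5
step 5: x = 13, y = 3
step 6: x = 4, y = -1
step 7: x = 7, y = -10
step 8: x = -1, y = -4
step 9: x = 6, y = 0
step 10: x = 15, y = -3
step 11: x = 17, y = -7
step 12: x = 24, y = -11
step 13: x = 21, y = -5
step 14: x = 23, y = -8
The first disagreement with the transcript is at step 7, where the value should be x = 7.

step 7, x = 7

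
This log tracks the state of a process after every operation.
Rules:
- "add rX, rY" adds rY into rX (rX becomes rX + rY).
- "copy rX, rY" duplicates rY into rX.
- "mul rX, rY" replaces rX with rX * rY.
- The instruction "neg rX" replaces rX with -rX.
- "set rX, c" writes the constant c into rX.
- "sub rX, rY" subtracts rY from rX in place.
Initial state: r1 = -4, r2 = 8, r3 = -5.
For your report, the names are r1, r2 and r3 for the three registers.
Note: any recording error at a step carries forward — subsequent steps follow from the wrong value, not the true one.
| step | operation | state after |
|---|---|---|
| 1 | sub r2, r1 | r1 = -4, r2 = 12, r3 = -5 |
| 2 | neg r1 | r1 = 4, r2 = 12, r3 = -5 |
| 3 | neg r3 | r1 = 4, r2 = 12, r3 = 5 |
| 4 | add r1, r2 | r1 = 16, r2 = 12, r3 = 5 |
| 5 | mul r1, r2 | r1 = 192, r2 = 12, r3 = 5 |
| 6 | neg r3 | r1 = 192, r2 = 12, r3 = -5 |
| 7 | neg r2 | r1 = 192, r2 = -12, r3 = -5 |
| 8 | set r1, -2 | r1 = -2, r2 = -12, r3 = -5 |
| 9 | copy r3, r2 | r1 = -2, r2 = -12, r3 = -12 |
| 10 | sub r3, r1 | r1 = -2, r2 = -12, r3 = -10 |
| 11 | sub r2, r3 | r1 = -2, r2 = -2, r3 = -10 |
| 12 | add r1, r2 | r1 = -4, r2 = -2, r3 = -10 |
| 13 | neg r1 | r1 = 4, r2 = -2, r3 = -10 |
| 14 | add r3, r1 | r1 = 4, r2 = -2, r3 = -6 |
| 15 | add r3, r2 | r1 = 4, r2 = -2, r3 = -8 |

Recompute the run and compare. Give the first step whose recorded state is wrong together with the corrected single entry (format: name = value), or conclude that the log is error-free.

no error

step 1: r2 = 8 - -4 = 12 -> matches
step 2: r1 = -(-4) = 4 -> matches
step 3: r3 = -(-5) = 5 -> checks out
step 4: r1 = 4 + 12 = 16 -> checks out
step 5: r1 = 16 * 12 = 192 -> consistent with the log
step 6: r3 = -(5) = -5 -> no discrepancy
step 7: r2 = -(12) = -12 -> confirmed correct
step 8: r1 = -2 -> same as recorded
step 9: r3 = -12 -> matches
step 10: r3 = -12 - -2 = -10 -> verified
step 11: r2 = -12 - -10 = -2 -> exactly as logged
step 12: r1 = -2 + -2 = -4 -> same as recorded
step 13: r1 = -(-4) = 4 -> same as recorded
step 14: r3 = -10 + 4 = -6 -> consistent with the log
step 15: r3 = -6 + -2 = -8 -> exactly as logged
Each recorded entry agrees with the recomputation.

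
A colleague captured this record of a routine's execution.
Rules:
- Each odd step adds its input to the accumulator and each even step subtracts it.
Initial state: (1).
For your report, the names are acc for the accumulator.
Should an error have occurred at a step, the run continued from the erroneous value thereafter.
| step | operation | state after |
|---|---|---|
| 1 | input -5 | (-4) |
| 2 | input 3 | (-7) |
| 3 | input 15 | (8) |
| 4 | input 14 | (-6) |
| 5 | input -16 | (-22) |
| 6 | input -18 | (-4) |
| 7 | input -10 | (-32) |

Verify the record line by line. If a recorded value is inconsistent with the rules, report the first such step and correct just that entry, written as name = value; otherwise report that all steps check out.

Recomputing the run from the initial state:
step 1: acc = -4
step 2: acc = -7
step 3: acc = 8
step 4: acc = -6
step 5: acc = -22
step 6: acc = -4
step 7: acc = -14
The first disagreement with the record is at step 7, where the value should be acc = -14.

step 7, acc = -14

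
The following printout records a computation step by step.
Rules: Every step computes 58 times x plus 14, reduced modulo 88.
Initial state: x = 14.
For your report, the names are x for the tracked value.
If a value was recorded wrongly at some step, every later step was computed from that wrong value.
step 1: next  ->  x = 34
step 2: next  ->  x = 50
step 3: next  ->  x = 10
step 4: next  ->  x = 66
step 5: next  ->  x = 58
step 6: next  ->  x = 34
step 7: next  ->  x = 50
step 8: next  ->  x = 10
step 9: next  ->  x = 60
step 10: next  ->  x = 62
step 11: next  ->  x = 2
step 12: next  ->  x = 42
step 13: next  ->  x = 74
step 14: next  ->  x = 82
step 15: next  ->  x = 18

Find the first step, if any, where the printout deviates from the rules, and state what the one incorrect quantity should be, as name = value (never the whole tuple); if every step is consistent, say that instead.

step 9, x = 66

step 1: x = (58*14 + 14) mod 88 = 34 -> matches
step 2: x = (58*34 + 14) mod 88 = 50 -> no discrepancy
step 3: x = (58*50 + 14) mod 88 = 10 -> verified
step 4: x = (58*10 + 14) mod 88 = 66 -> agrees with the printout
step 5: x = (58*66 + 14) mod 88 = 58 -> confirmed correct
step 6: x = (58*58 + 14) mod 88 = 34 -> exactly as logged
step 7: x = (58*34 + 14) mod 88 = 50 -> no discrepancy
step 8: x = (58*50 + 14) mod 88 = 10 -> agrees with the printout
step 9: x = (58*10 + 14) mod 88 = 66 -> a discrepancy with the printout
First incorrect step: 9; the correct value is x = 66.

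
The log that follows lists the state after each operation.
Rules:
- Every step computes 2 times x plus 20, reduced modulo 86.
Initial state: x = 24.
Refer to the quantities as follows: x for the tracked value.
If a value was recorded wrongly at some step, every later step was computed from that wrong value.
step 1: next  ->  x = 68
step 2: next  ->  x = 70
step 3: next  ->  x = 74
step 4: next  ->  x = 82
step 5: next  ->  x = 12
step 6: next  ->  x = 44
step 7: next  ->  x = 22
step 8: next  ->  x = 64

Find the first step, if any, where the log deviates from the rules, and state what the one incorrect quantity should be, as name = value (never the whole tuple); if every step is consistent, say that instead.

no error

step 1: x = (2*24 + 20) mod 86 = 68 -> checks out
step 2: x = (2*68 + 20) mod 86 = 70 -> exactly as logged
step 3: x = (2*70 + 20) mod 86 = 74 -> consistent with the log
step 4: x = (2*74 + 20) mod 86 = 82 -> checks out
step 5: x = (2*82 + 20) mod 86 = 12 -> in agreement
step 6: x = (2*12 + 20) mod 86 = 44 -> confirmed correct
step 7: x = (2*44 + 20) mod 86 = 22 -> no discrepancy
step 8: x = (2*22 + 20) mod 86 = 64 -> matches
Every step is consistent.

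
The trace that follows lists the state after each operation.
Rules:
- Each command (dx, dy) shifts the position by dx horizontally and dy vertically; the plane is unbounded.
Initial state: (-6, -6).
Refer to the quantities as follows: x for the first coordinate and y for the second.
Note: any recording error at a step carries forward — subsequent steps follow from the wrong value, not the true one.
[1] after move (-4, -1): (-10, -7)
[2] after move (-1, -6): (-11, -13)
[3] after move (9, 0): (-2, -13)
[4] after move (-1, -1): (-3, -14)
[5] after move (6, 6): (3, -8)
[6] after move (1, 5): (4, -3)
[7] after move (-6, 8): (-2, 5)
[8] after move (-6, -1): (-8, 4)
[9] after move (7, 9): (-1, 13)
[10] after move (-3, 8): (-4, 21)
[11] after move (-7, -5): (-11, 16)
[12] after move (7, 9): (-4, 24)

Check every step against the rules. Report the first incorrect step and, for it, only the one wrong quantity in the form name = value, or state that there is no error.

Recomputing the run from the initial state:
step 1: x = -10, y = -7
step 2: x = -11, y = -13
step 3: x = -2, y = -13
step 4: x = -3, y = -14
step 5: x = 3, y = -8
step 6: x = 4, y = -3
step 7: x = -2, y = 5
step 8: x = -8, y = 4
step 9: x = -1, y = 13
step 10: x = -4, y = 21
step 11: x = -11, y = 16
step 12: x = -4, y = 25
The first disagreement with the trace is at step 12, where the value should be y = 25.

step 12, y = 25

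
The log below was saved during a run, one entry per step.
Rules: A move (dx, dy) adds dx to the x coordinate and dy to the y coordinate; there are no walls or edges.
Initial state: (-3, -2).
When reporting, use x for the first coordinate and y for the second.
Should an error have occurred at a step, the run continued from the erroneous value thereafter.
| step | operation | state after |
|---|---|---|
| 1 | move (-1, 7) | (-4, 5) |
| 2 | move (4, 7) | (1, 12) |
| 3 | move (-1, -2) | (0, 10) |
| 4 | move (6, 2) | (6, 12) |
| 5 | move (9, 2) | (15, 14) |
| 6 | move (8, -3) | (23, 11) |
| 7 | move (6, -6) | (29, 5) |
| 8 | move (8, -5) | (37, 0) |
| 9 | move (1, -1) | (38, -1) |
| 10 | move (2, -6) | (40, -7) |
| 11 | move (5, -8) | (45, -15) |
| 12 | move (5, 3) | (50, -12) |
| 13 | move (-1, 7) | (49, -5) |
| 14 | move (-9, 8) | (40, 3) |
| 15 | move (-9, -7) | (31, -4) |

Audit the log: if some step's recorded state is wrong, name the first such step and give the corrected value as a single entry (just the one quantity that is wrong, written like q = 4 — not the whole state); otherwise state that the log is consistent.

Step 1: x = -3 + (-1) = -4, y = -2 + (7) = 5 — matches.
Step 2: x = -4 + (4) = 0, y = 5 + (7) = 12 — a discrepancy with the log.
The earliest wrong entry is at step 2: it should read x = 0.

step 2, x = 0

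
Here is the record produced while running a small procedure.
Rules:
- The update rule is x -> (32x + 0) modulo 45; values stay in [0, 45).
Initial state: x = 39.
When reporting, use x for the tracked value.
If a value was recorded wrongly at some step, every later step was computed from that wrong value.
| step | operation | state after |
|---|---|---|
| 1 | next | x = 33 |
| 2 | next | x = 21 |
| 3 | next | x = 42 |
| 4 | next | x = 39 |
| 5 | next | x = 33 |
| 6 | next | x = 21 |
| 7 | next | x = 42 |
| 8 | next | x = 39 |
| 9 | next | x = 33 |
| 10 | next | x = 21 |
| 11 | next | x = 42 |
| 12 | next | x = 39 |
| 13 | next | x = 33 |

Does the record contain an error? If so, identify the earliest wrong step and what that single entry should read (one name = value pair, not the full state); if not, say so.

no error

Step 1: x = (32*39 + 0) mod 45 = 33 — in agreement.
Step 2: x = (32*33 + 0) mod 45 = 21 — no discrepancy.
Step 3: x = (32*21 + 0) mod 45 = 42 — same as recorded.
Step 4: x = (32*42 + 0) mod 45 = 39 — matches.
Step 5: x = (32*39 + 0) mod 45 = 33 — same as recorded.
Step 6: x = (32*33 + 0) mod 45 = 21 — matches.
Step 7: x = (32*21 + 0) mod 45 = 42 — checks out.
Step 8: x = (32*42 + 0) mod 45 = 39 — same as recorded.
Step 9: x = (32*39 + 0) mod 45 = 33 — consistent with the record.
Step 10: x = (32*33 + 0) mod 45 = 21 — exactly as logged.
Step 11: x = (32*21 + 0) mod 45 = 42 — no discrepancy.
Step 12: x = (32*42 + 0) mod 45 = 39 — checks out.
Step 13: x = (32*39 + 0) mod 45 = 33 — agrees with the record.
Each recorded entry agrees with the recomputation.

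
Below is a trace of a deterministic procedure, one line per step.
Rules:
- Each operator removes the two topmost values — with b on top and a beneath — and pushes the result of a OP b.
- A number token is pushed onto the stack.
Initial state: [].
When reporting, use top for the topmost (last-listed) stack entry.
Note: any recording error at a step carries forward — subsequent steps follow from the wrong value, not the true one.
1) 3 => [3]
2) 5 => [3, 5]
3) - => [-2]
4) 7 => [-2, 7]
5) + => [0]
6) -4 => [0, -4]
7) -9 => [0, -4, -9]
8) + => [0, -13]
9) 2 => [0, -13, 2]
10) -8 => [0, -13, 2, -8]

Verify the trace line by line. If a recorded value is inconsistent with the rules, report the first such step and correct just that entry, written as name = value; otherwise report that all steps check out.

step 5, top = 5

Recomputing the run from the initial state:
step 1: [3]
step 2: [3, 5]
step 3: [-2]
step 4: [-2, 7]
step 5: [5]
step 6: [5, -4]
step 7: [5, -4, -9]
step 8: [5, -13]
step 9: [5, -13, 2]
step 10: [5, -13, 2, -8]
The first disagreement with the trace is at step 5, where the value should be top = 5.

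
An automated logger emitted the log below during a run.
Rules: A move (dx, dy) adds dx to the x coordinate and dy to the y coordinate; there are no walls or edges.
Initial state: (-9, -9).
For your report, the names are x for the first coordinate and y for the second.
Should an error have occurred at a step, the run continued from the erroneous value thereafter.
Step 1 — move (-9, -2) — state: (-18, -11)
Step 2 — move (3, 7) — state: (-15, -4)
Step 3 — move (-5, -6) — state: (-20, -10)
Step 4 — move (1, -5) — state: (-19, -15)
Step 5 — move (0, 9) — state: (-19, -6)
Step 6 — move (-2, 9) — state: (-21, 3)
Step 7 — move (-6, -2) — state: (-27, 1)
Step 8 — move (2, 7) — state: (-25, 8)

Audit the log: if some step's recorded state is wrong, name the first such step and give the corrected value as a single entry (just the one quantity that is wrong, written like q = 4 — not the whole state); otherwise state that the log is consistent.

no error

Step 1: x = -9 + (-9) = -18, y = -9 + (-2) = -11 — matches.
Step 2: x = -18 + (3) = -15, y = -11 + (7) = -4 — consistent with the log.
Step 3: x = -15 + (-5) = -20, y = -4 + (-6) = -10 — exactly as logged.
Step 4: x = -20 + (1) = -19, y = -10 + (-5) = -15 — in agreement.
Step 5: x = -19 + (0) = -19, y = -15 + (9) = -6 — matches.
Step 6: x = -19 + (-2) = -21, y = -6 + (9) = 3 — in agreement.
Step 7: x = -21 + (-6) = -27, y = 3 + (-2) = 1 — verified.
Step 8: x = -27 + (2) = -25, y = 1 + (7) = 8 — agrees with the log.
Each recorded entry agrees with the recomputation.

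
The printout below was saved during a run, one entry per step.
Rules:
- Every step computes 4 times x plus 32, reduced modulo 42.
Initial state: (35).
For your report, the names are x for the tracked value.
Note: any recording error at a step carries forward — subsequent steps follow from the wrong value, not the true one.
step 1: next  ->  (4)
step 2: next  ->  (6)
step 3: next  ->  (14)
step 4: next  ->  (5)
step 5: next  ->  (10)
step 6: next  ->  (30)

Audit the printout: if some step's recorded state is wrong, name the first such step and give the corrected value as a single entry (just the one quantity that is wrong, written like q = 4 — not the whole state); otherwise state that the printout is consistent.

step 4, x = 4

Step 1: x = (4*35 + 32) mod 42 = 4 — same as recorded.
Step 2: x = (4*4 + 32) mod 42 = 6 — agrees with the printout.
Step 3: x = (4*6 + 32) mod 42 = 14 — in agreement.
Step 4: x = (4*14 + 32) mod 42 = 4 — the recorded entry deviates here.
Step 4 is the first one off; corrected, x = 4.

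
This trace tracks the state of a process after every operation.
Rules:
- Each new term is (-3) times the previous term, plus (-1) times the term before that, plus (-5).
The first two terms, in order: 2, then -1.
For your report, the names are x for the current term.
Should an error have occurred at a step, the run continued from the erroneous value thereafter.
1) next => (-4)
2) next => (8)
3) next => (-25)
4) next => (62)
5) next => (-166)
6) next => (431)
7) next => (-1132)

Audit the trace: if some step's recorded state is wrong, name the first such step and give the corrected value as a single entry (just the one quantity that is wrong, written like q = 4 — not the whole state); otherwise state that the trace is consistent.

no error

Recomputing the run from the initial state:
step 1: x = -4
step 2: x = 8
step 3: x = -25
step 4: x = 62
step 5: x = -166
step 6: x = 431
step 7: x = -1132
This matches the trace at every step.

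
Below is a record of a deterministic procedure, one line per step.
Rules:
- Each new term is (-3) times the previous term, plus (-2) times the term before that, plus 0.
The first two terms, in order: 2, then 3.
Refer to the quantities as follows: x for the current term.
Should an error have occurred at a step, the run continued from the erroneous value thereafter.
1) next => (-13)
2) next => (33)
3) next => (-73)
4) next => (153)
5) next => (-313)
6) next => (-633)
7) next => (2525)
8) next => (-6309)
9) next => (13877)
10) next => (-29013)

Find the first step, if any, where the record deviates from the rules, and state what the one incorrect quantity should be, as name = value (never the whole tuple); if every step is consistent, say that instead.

step 6, x = 633

1. x = -3*(3) + (-2)*(2) + (0) = -13 (exactly as logged)
2. x = -3*(-13) + (-2)*(3) + (0) = 33 (agrees with the record)
3. x = -3*(33) + (-2)*(-13) + (0) = -73 (exactly as logged)
4. x = -3*(-73) + (-2)*(33) + (0) = 153 (matches)
5. x = -3*(153) + (-2)*(-73) + (0) = -313 (consistent with the record)
6. x = -3*(-313) + (-2)*(153) + (0) = 633 (not what was recorded)
Step 6 is the first one off; corrected, x = 633.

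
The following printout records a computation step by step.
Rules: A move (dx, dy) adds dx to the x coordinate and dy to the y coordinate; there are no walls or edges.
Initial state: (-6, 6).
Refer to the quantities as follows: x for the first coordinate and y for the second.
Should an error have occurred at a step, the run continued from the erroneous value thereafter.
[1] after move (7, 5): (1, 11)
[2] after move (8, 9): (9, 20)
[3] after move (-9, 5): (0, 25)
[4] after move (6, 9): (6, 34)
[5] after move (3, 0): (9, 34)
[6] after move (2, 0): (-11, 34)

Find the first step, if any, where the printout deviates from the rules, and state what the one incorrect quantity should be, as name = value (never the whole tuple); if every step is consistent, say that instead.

step 6, x = 11

Step 1: x = -6 + (7) = 1, y = 6 + (5) = 11 — consistent with the printout.
Step 2: x = 1 + (8) = 9, y = 11 + (9) = 20 — exactly as logged.
Step 3: x = 9 + (-9) = 0, y = 20 + (5) = 25 — checks out.
Step 4: x = 0 + (6) = 6, y = 25 + (9) = 34 — exactly as logged.
Step 5: x = 6 + (3) = 9, y = 34 + (0) = 34 — confirmed correct.
Step 6: x = 9 + (2) = 11, y = 34 + (0) = 34 — first mismatch against the printout.
Step 6 is the first one off; corrected, x = 11.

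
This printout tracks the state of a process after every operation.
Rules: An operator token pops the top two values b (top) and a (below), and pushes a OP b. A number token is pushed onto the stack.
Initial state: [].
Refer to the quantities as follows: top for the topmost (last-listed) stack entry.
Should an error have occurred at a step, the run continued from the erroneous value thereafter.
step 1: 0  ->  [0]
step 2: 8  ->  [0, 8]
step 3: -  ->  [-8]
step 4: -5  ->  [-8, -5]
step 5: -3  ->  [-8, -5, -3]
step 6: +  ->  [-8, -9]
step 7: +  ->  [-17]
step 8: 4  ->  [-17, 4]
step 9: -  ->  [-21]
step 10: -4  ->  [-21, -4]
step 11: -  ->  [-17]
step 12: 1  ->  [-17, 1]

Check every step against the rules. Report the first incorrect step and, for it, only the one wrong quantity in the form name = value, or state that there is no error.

step 6, top = -8

Recomputing the run from the initial state:
step 1: [0]
step 2: [0, 8]
step 3: [-8]
step 4: [-8, -5]
step 5: [-8, -5, -3]
step 6: [-8, -8]
step 7: [-16]
step 8: [-16, 4]
step 9: [-20]
step 10: [-20, -4]
step 11: [-16]
step 12: [-16, 1]
The first disagreement with the printout is at step 6, where the value should be top = -8.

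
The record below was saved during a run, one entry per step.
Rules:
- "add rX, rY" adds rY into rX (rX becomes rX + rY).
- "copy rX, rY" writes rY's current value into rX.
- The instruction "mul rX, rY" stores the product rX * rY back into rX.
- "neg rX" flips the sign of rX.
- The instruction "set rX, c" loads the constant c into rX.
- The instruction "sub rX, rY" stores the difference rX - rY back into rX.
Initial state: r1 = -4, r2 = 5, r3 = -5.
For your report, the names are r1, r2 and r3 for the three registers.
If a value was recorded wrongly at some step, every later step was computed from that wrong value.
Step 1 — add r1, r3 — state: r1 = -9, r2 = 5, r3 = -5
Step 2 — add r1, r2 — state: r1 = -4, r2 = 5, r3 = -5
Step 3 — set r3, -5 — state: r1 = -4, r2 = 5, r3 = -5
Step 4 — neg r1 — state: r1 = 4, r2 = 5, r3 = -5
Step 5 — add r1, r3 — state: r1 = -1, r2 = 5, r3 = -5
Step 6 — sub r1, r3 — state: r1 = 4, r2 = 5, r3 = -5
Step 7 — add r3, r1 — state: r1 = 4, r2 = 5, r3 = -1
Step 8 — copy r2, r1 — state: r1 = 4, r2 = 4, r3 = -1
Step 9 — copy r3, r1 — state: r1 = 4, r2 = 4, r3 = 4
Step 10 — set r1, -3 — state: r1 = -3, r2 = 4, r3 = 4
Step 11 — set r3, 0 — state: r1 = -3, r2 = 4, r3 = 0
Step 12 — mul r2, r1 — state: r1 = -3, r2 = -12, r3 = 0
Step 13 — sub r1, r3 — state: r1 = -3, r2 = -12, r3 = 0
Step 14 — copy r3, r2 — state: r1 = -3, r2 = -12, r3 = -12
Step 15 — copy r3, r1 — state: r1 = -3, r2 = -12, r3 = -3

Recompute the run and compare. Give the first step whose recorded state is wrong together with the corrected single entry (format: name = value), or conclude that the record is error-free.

no error

Recomputing the run from the initial state:
step 1: r1 = -9, r2 = 5, r3 = -5
step 2: r1 = -4, r2 = 5, r3 = -5
step 3: r1 = -4, r2 = 5, r3 = -5
step 4: r1 = 4, r2 = 5, r3 = -5
step 5: r1 = -1, r2 = 5, r3 = -5
step 6: r1 = 4, r2 = 5, r3 = -5
step 7: r1 = 4, r2 = 5, r3 = -1
step 8: r1 = 4, r2 = 4, r3 = -1
step 9: r1 = 4, r2 = 4, r3 = 4
step 10: r1 = -3, r2 = 4, r3 = 4
step 11: r1 = -3, r2 = 4, r3 = 0
step 12: r1 = -3, r2 = -12, r3 = 0
step 13: r1 = -3, r2 = -12, r3 = 0
step 14: r1 = -3, r2 = -12, r3 = -12
step 15: r1 = -3, r2 = -12, r3 = -3
This matches the record at every step.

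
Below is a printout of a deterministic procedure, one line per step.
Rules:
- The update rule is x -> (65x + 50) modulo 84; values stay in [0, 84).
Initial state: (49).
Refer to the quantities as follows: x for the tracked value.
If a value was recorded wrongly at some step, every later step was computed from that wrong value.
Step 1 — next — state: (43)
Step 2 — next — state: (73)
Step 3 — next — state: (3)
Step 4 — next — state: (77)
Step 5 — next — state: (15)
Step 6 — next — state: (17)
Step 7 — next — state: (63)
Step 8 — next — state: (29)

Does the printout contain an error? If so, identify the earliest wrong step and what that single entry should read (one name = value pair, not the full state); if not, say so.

1. x = (65*49 + 50) mod 84 = 43 (verified)
2. x = (65*43 + 50) mod 84 = 73 (verified)
3. x = (65*73 + 50) mod 84 = 7 (not what was recorded)
So the first discrepancy is step 3, where the right value is x = 7.

step 3, x = 7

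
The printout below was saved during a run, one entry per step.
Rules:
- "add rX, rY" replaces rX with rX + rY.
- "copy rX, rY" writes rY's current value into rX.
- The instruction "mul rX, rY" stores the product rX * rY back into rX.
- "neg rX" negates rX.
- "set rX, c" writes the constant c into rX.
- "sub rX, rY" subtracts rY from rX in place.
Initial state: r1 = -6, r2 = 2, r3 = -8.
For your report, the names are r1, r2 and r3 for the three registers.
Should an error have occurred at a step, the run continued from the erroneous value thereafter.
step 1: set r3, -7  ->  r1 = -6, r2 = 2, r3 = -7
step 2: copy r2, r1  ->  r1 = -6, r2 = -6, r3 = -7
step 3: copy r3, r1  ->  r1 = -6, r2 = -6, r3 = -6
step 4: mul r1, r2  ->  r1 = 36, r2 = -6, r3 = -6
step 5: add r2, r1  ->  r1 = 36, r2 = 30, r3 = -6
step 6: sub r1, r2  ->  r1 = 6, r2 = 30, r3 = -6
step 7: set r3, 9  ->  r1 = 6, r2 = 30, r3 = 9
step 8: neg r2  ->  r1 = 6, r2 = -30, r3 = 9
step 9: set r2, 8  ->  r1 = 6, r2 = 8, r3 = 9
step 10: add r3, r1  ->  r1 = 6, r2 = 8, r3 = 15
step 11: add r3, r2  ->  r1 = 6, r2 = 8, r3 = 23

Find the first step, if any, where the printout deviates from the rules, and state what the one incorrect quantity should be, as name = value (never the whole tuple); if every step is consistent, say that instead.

Recomputing the run from the initial state:
step 1: r1 = -6, r2 = 2, r3 = -7
step 2: r1 = -6, r2 = -6, r3 = -7
step 3: r1 = -6, r2 = -6, r3 = -6
step 4: r1 = 36, r2 = -6, r3 = -6
step 5: r1 = 36, r2 = 30, r3 = -6
step 6: r1 = 6, r2 = 30, r3 = -6
step 7: r1 = 6, r2 = 30, r3 = 9
step 8: r1 = 6, r2 = -30, r3 = 9
step 9: r1 = 6, r2 = 8, r3 = 9
step 10: r1 = 6, r2 = 8, r3 = 15
step 11: r1 = 6, r2 = 8, r3 = 23
This matches the printout at every step.

no error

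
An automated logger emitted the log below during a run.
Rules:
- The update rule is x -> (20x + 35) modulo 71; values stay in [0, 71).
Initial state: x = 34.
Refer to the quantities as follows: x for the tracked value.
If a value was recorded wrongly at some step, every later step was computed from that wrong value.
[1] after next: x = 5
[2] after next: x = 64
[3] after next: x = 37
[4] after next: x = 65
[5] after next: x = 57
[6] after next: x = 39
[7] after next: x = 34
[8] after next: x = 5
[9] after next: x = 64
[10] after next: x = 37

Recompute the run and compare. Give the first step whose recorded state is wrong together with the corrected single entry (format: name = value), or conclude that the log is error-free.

no error

1. x = (20*34 + 35) mod 71 = 5 (no discrepancy)
2. x = (20*5 + 35) mod 71 = 64 (consistent with the log)
3. x = (20*64 + 35) mod 71 = 37 (checks out)
4. x = (20*37 + 35) mod 71 = 65 (verified)
5. x = (20*65 + 35) mod 71 = 57 (verified)
6. x = (20*57 + 35) mod 71 = 39 (matches)
7. x = (20*39 + 35) mod 71 = 34 (same as recorded)
8. x = (20*34 + 35) mod 71 = 5 (checks out)
9. x = (20*5 + 35) mod 71 = 64 (checks out)
10. x = (20*64 + 35) mod 71 = 37 (confirmed correct)
Each recorded entry agrees with the recomputation.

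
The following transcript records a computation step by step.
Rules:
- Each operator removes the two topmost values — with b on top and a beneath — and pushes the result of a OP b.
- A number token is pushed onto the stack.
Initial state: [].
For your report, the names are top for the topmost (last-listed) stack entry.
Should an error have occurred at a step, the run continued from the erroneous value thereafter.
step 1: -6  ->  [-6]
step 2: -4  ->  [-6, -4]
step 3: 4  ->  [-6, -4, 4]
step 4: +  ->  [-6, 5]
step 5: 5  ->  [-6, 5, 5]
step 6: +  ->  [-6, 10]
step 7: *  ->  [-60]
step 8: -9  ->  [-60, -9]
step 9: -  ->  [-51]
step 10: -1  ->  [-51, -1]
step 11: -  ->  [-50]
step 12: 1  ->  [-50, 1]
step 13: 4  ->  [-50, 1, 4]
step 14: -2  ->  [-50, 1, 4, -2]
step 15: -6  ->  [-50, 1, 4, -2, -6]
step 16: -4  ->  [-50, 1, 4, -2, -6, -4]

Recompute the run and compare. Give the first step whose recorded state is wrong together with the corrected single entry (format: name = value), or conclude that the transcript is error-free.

Recomputing the run from the initial state:
step 1: [-6]
step 2: [-6, -4]
step 3: [-6, -4, 4]
step 4: [-6, 0]
step 5: [-6, 0, 5]
step 6: [-6, 5]
step 7: [-30]
step 8: [-30, -9]
step 9: [-21]
step 10: [-21, -1]
step 11: [-20]
step 12: [-20, 1]
step 13: [-20, 1, 4]
step 14: [-20, 1, 4, -2]
step 15: [-20, 1, 4, -2, -6]
step 16: [-20, 1, 4, -2, -6, -4]
The first disagreement with the transcript is at step 4, where the value should be top = 0.

step 4, top = 0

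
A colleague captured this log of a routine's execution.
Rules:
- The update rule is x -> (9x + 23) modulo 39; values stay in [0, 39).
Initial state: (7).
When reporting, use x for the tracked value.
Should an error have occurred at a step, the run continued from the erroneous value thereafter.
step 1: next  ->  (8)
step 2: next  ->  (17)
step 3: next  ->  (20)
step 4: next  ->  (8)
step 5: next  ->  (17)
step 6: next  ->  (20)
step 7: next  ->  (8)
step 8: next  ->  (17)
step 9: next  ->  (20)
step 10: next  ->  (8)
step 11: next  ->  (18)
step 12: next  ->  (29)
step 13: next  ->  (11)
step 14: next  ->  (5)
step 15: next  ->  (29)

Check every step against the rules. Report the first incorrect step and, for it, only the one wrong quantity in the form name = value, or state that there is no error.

Recomputing the run from the initial state:
step 1: x = 8
step 2: x = 17
step 3: x = 20
step 4: x = 8
step 5: x = 17
step 6: x = 20
step 7: x = 8
step 8: x = 17
step 9: x = 20
step 10: x = 8
step 11: x = 17
step 12: x = 20
step 13: x = 8
step 14: x = 17
step 15: x = 20
The first disagreement with the log is at step 11, where the value should be x = 17.

step 11, x = 17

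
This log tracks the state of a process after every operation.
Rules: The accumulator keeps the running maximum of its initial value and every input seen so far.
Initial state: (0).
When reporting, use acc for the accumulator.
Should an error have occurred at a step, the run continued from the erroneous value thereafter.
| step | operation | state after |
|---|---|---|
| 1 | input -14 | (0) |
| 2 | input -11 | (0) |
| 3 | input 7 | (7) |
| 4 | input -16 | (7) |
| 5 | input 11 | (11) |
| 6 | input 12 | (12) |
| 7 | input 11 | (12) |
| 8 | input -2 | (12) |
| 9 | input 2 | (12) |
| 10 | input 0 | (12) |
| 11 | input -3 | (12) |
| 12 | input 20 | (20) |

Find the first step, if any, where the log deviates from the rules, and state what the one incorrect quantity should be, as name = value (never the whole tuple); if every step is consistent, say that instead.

Recomputing the run from the initial state:
step 1: acc = 0
step 2: acc = 0
step 3: acc = 7
step 4: acc = 7
step 5: acc = 11
step 6: acc = 12
step 7: acc = 12
step 8: acc = 12
step 9: acc = 12
step 10: acc = 12
step 11: acc = 12
step 12: acc = 20
This matches the log at every step.

no error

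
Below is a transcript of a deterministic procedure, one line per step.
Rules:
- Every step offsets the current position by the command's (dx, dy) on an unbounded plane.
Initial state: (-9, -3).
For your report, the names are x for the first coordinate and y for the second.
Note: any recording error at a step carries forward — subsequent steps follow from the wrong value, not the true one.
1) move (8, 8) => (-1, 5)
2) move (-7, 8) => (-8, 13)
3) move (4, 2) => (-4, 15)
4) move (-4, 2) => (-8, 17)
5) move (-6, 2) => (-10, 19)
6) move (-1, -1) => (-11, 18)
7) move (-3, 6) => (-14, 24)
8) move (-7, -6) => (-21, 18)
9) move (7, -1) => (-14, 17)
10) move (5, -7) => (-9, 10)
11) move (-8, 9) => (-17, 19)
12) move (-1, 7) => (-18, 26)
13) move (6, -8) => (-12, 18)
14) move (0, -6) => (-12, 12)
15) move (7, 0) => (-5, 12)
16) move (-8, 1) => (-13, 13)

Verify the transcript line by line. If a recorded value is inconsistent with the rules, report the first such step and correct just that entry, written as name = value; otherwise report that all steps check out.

step 5, x = -14

Recomputing the run from the initial state:
step 1: x = -1, y = 5
step 2: x = -8, y = 13
step 3: x = -4, y = 15
step 4: x = -8, y = 17
step 5: x = -14, y = 19
step 6: x = -15, y = 18
step 7: x = -18, y = 24
step 8: x = -25, y = 18
step 9: x = -18, y = 17
step 10: x = -13, y = 10
step 11: x = -21, y = 19
step 12: x = -22, y = 26
step 13: x = -16, y = 18
step 14: x = -16, y = 12
step 15: x = -9, y = 12
step 16: x = -17, y = 13
The first disagreement with the transcript is at step 5, where the value should be x = -14.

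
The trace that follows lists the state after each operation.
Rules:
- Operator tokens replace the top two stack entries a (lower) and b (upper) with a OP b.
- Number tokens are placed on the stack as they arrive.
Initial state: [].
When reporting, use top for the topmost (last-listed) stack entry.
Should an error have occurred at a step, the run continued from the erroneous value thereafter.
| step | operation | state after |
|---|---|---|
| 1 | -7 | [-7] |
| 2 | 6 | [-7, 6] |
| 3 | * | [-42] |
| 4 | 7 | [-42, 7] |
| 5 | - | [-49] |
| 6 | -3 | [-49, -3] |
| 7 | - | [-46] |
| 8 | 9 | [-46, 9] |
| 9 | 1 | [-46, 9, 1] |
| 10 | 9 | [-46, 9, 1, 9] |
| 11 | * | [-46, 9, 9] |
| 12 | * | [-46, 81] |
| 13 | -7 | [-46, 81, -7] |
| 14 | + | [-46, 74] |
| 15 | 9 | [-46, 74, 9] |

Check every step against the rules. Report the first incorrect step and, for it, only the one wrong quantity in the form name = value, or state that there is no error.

Recomputing the run from the initial state:
step 1: [-7]
step 2: [-7, 6]
step 3: [-42]
step 4: [-42, 7]
step 5: [-49]
step 6: [-49, -3]
step 7: [-46]
step 8: [-46, 9]
step 9: [-46, 9, 1]
step 10: [-46, 9, 1, 9]
step 11: [-46, 9, 9]
step 12: [-46, 81]
step 13: [-46, 81, -7]
step 14: [-46, 74]
step 15: [-46, 74, 9]
This matches the trace at every step.

no error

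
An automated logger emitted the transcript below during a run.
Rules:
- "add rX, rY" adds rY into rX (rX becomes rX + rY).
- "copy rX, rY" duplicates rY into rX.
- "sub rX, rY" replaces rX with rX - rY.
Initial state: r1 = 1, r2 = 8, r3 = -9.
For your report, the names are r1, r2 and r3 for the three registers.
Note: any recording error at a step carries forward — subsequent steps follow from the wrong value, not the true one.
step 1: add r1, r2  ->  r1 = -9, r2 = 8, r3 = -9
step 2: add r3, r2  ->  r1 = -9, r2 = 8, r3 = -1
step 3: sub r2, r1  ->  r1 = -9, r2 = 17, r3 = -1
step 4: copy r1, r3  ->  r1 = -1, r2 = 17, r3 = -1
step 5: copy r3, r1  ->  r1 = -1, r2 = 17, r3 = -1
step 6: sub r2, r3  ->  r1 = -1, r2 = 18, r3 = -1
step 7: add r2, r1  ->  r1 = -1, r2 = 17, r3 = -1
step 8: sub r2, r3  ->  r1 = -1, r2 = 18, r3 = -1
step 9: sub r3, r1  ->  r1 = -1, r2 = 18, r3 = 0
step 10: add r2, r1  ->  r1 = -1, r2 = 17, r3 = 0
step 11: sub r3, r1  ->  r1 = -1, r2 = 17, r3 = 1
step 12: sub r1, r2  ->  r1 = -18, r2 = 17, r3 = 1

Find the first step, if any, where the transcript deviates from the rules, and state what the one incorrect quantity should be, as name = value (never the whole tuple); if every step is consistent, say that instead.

step 1, r1 = 9

Recomputing the run from the initial state:
step 1: r1 = 9, r2 = 8, r3 = -9
step 2: r1 = 9, r2 = 8, r3 = -1
step 3: r1 = 9, r2 = -1, r3 = -1
step 4: r1 = -1, r2 = -1, r3 = -1
step 5: r1 = -1, r2 = -1, r3 = -1
step 6: r1 = -1, r2 = 0, r3 = -1
step 7: r1 = -1, r2 = -1, r3 = -1
step 8: r1 = -1, r2 = 0, r3 = -1
step 9: r1 = -1, r2 = 0, r3 = 0
step 10: r1 = -1, r2 = -1, r3 = 0
step 11: r1 = -1, r2 = -1, r3 = 1
step 12: r1 = 0, r2 = -1, r3 = 1
The first disagreement with the transcript is at step 1, where the value should be r1 = 9.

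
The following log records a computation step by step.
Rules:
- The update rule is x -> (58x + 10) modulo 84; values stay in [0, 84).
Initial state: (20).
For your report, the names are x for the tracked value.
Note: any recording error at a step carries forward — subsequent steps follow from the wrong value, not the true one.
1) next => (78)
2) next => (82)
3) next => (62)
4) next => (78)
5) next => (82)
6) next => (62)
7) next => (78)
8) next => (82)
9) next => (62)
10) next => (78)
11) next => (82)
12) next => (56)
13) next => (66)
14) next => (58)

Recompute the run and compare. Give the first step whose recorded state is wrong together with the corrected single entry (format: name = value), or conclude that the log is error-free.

step 12, x = 62

Step 1: x = (58*20 + 10) mod 84 = 78 — checks out.
Step 2: x = (58*78 + 10) mod 84 = 82 — no discrepancy.
Step 3: x = (58*82 + 10) mod 84 = 62 — in agreement.
Step 4: x = (58*62 + 10) mod 84 = 78 — in agreement.
Step 5: x = (58*78 + 10) mod 84 = 82 — checks out.
Step 6: x = (58*82 + 10) mod 84 = 62 — same as recorded.
Step 7: x = (58*62 + 10) mod 84 = 78 — no discrepancy.
Step 8: x = (58*78 + 10) mod 84 = 82 — checks out.
Step 9: x = (58*82 + 10) mod 84 = 62 — in agreement.
Step 10: x = (58*62 + 10) mod 84 = 78 — exactly as logged.
Step 11: x = (58*78 + 10) mod 84 = 82 — in agreement.
Step 12: x = (58*82 + 10) mod 84 = 62 — the entry is off here.
Conclusion: step 12 carries the first error; the entry should be x = 62.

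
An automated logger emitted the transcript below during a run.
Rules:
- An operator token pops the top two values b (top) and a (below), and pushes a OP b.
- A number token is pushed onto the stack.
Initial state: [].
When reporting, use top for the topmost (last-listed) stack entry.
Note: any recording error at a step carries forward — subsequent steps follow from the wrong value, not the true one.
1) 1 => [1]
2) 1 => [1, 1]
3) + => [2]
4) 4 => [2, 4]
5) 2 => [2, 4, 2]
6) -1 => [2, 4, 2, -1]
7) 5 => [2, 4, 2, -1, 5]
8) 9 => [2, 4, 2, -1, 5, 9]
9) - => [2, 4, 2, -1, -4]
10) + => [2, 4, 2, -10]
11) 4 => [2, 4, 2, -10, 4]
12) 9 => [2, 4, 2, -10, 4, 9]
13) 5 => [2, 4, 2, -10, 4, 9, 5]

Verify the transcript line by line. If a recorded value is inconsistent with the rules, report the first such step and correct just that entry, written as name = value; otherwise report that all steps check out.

step 10, top = -5

step 1: push 1: top = 1 -> exactly as logged
step 2: push 1: top = 1 -> confirmed correct
step 3: 1 + 1 = 2 -> exactly as logged
step 4: push 4: top = 4 -> checks out
step 5: push 2: top = 2 -> checks out
step 6: push -1: top = -1 -> agrees with the transcript
step 7: push 5: top = 5 -> checks out
step 8: push 9: top = 9 -> exactly as logged
step 9: 5 - 9 = -4 -> exactly as logged
step 10: -1 + -4 = -5 -> this is not what the transcript shows
First incorrect step: 10; the correct value is top = -5.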